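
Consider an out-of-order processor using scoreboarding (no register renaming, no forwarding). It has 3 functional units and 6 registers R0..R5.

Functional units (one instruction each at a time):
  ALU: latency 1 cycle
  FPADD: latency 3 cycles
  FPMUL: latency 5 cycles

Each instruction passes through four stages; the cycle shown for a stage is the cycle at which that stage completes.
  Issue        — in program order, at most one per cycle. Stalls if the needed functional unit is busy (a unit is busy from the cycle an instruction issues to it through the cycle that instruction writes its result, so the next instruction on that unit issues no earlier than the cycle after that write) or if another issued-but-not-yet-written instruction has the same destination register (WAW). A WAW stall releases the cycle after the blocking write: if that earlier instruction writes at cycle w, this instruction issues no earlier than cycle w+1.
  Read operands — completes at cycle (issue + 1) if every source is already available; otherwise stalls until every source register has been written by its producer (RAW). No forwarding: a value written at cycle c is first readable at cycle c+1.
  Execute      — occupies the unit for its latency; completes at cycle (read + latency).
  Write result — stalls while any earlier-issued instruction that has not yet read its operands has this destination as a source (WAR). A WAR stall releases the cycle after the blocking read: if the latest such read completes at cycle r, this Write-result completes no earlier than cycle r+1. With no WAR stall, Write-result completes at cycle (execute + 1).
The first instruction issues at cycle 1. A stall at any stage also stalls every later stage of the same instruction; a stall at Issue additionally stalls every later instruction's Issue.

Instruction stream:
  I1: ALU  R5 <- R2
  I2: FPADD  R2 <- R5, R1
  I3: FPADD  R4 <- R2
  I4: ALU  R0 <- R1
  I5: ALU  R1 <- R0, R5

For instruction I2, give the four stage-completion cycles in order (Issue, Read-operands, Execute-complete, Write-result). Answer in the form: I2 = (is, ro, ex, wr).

I2 = (2, 5, 8, 9)

c1: I1 issues→ALU
c2: I1 reads, I2 issues→FPADD
c3: I1 exec-done
c4: I1 writes R5
c5: I2 reads
c8: I2 exec-done
c9: I2 writes R2
c10: I3 issues→FPADD
c11: I3 reads, I4 issues→ALU
c12: I4 reads
c13: I4 exec-done
c14: I3 exec-done, I4 writes R0
c15: I3 writes R4, I5 issues→ALU
c16: I5 reads
c17: I5 exec-done
c18: I5 writes R1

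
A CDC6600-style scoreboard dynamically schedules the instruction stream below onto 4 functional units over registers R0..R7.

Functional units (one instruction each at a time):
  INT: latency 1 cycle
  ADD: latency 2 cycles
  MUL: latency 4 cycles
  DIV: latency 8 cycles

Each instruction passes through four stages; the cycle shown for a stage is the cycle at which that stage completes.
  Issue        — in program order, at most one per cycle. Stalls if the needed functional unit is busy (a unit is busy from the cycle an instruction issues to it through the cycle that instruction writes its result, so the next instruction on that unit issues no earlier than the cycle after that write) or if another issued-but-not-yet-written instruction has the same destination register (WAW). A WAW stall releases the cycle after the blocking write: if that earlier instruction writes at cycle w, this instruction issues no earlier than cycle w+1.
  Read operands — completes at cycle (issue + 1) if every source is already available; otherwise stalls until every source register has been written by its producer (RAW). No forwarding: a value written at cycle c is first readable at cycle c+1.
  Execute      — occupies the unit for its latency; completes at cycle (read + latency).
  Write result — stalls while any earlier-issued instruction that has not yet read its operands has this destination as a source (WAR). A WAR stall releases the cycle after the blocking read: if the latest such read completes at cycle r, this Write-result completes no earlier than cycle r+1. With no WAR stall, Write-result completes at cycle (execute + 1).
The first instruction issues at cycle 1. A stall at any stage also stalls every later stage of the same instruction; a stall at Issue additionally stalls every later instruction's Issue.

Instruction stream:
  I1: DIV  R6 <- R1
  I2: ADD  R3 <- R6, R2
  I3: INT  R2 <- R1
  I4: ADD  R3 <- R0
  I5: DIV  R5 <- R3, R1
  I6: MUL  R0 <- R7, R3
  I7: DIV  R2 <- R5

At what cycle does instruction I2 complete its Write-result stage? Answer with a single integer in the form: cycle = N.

cycle = 15

[I1] 1/2/10/11
[I2] 2/12/14/15  (RAW R6: wait I1 write@11)
[I3] 3/4/5/13  (WAR R2: wait I2 read@12)
[I4] 16/17/19/20  (struct: ADD busy until I2 writes@15)
[I5] 17/21/29/30  (RAW R3: wait I4 write@20)
[I6] 18/21/25/26  (RAW R3: wait I4 write@20)
[I7] 31/32/40/41  (struct: DIV busy until I5 writes@30)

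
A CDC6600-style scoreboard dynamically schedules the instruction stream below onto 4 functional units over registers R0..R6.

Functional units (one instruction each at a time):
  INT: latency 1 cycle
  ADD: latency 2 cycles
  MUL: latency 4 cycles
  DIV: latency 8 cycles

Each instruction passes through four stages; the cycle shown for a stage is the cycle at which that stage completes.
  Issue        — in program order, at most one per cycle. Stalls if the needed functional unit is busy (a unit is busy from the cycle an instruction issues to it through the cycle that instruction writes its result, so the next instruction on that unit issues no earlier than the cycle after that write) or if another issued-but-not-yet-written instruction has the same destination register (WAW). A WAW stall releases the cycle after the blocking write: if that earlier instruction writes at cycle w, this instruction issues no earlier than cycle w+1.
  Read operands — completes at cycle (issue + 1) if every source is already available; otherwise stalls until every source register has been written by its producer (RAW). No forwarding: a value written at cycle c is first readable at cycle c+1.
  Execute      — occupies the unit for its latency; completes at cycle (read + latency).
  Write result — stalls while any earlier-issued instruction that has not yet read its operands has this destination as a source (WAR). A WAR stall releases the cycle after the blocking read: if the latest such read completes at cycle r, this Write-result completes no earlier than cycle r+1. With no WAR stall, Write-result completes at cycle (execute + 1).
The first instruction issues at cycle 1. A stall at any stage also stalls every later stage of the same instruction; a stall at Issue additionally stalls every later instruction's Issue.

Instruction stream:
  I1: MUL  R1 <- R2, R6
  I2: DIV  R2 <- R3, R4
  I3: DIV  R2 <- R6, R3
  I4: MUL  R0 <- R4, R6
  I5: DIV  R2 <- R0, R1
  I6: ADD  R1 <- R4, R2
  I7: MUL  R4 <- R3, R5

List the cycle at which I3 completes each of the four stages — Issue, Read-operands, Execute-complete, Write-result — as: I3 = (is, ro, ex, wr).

[1] issue I1 (MUL)
[2] I1 read-ops · issue I2 (DIV)
[3] I2 read-ops
[6] I1 finished on MUL
[7] I1→R1
[11] I2 finished on DIV
[12] I2→R2
[13] issue I3 (DIV)
[14] I3 read-ops · issue I4 (MUL)
[15] I4 read-ops
[19] I4 finished on MUL
[20] I4→R0
[22] I3 finished on DIV
[23] I3→R2
[24] issue I5 (DIV)
[25] I5 read-ops · issue I6 (ADD)
[26] issue I7 (MUL)
[27] I7 read-ops
[31] I7 finished on MUL
[33] I5 finished on DIV
[34] I5→R2
[35] I6 read-ops
[36] I7→R4
[37] I6 finished on ADD
[38] I6→R1

I3 = (13, 14, 22, 23)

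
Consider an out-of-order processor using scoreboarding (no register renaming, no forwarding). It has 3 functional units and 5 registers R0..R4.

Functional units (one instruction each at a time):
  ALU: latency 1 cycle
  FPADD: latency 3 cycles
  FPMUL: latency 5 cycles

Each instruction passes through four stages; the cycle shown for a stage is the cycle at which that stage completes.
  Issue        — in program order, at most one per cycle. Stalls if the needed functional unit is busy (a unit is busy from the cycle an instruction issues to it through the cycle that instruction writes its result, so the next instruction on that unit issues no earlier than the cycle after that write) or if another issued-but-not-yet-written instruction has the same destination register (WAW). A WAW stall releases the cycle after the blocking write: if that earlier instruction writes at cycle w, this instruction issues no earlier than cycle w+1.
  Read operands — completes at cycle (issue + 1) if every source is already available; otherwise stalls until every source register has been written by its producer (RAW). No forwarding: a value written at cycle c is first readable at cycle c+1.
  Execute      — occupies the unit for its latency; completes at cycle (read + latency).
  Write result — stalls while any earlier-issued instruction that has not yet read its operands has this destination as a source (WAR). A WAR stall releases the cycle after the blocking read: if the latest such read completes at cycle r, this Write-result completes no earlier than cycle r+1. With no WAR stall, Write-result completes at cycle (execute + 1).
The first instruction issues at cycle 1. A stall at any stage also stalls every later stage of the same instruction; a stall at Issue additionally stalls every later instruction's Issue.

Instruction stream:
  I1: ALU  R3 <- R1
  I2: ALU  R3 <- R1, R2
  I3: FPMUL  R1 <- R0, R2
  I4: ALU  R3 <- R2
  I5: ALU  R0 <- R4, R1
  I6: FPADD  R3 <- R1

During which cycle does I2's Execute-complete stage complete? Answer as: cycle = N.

cycle = 7

t=1  issue I1 (ALU)
t=2  I1 read-ops
t=3  I1 finished on ALU
t=4  I1→R3
t=5  issue I2 (ALU)
t=6  I2 read-ops; issue I3 (FPMUL)
t=7  I2 finished on ALU; I3 read-ops
t=8  I2→R3
t=9  issue I4 (ALU)
t=10  I4 read-ops
t=11  I4 finished on ALU
t=12  I3 finished on FPMUL; I4→R3
t=13  I3→R1; issue I5 (ALU)
t=14  I5 read-ops; issue I6 (FPADD)
t=15  I5 finished on ALU; I6 read-ops
t=16  I5→R0
t=18  I6 finished on FPADD
t=19  I6→R3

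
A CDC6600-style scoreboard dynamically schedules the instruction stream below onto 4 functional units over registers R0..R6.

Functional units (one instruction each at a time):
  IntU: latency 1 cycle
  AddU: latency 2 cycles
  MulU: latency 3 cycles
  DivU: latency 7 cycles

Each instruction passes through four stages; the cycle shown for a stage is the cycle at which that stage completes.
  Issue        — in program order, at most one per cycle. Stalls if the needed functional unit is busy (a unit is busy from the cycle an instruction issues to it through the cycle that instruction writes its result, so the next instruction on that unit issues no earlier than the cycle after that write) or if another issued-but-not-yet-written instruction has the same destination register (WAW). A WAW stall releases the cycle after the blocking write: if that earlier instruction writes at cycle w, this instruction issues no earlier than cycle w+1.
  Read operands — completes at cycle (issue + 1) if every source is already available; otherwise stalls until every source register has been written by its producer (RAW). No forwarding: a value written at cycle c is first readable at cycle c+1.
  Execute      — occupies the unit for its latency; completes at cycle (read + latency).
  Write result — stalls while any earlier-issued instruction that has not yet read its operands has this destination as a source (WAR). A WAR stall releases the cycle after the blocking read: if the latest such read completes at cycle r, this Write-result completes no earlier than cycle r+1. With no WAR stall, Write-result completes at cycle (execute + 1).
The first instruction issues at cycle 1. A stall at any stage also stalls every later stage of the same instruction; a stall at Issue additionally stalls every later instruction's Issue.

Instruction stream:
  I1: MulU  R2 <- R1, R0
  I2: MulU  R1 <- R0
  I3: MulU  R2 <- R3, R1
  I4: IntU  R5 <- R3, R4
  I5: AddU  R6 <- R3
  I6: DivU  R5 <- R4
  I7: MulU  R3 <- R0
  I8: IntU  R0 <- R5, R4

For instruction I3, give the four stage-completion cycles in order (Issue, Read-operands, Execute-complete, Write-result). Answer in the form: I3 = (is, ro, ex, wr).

  I1 | 1 | 2 | 5 | 6
  I2 | 7 | 8 | 11 | 12   struct: MulU busy until I1 writes@6
  I3 | 13 | 14 | 17 | 18   struct: MulU busy until I2 writes@12
  I4 | 14 | 15 | 16 | 17
  I5 | 15 | 16 | 18 | 19
  I6 | 18 | 19 | 26 | 27   WAW R5: wait I4 write@17
  I7 | 19 | 20 | 23 | 24
  I8 | 20 | 28 | 29 | 30   RAW R5: wait I6 write@27

I3 = (13, 14, 17, 18)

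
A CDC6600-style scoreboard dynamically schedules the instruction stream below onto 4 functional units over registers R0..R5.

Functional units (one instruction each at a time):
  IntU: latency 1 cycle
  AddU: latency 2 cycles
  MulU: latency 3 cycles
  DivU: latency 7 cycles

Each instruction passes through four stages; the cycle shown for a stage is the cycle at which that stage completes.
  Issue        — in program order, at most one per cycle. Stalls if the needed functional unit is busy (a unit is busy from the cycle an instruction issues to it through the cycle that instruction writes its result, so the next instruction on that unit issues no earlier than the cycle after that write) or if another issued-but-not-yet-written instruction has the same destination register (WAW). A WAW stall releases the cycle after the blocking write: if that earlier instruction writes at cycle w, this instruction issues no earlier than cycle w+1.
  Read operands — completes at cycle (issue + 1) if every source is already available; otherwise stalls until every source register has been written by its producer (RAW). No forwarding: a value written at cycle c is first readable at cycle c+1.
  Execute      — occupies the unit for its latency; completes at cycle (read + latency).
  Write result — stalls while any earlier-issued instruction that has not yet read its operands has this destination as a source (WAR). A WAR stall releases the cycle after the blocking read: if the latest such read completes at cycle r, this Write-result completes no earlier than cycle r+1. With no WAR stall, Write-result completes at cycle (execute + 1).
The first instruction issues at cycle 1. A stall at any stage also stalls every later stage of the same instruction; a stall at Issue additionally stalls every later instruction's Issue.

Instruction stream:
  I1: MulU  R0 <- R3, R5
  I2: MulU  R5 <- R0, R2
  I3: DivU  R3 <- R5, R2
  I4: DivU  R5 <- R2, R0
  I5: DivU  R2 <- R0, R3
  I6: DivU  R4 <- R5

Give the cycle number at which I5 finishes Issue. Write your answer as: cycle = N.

cycle = 32

I1: IS=1 RO=2 EX=5 WR=6
I2: IS=7 RO=8 EX=11 WR=12  [struct: MulU busy until I1 writes@6]
I3: IS=8 RO=13 EX=20 WR=21  [RAW R5: wait I2 write@12]
I4: IS=22 RO=23 EX=30 WR=31  [struct: DivU busy until I3 writes@21]
I5: IS=32 RO=33 EX=40 WR=41  [struct: DivU busy until I4 writes@31]
I6: IS=42 RO=43 EX=50 WR=51  [struct: DivU busy until I5 writes@41]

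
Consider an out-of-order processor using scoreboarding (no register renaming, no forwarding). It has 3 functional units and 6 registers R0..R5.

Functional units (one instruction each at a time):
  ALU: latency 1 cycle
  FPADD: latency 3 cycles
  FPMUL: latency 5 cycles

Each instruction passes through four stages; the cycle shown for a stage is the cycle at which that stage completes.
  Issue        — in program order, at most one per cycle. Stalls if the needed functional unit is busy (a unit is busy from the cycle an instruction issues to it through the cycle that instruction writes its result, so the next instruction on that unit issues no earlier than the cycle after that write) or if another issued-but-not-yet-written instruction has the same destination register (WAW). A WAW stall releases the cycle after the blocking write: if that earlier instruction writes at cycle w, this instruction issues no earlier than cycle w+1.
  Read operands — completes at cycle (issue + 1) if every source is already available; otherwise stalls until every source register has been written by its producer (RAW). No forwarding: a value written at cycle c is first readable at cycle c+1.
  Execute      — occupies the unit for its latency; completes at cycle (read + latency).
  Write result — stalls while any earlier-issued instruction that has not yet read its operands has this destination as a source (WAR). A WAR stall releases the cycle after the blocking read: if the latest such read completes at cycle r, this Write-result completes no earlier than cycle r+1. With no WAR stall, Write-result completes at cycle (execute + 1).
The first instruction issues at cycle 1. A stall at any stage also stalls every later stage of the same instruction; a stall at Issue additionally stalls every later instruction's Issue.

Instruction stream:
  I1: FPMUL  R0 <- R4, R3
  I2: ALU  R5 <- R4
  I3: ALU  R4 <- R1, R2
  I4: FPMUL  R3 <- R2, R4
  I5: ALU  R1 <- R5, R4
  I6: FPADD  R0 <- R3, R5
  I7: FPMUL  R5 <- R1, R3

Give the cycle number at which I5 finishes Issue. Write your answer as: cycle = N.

cycle = 10

cycle 1: I1 dispatched to FPMUL
cycle 2: I1 operands ready; I2 dispatched to ALU
cycle 3: I2 operands ready
cycle 4: I2 complete
cycle 5: R5←I2
cycle 6: I3 dispatched to ALU
cycle 7: I1 complete; I3 operands ready
cycle 8: R0←I1; I3 complete
cycle 9: R4←I3; I4 dispatched to FPMUL
cycle 10: I4 operands ready; I5 dispatched to ALU
cycle 11: I5 operands ready; I6 dispatched to FPADD
cycle 12: I5 complete
cycle 13: R1←I5
cycle 15: I4 complete
cycle 16: R3←I4
cycle 17: I6 operands ready; I7 dispatched to FPMUL
cycle 18: I7 operands ready
cycle 20: I6 complete
cycle 21: R0←I6
cycle 23: I7 complete
cycle 24: R5←I7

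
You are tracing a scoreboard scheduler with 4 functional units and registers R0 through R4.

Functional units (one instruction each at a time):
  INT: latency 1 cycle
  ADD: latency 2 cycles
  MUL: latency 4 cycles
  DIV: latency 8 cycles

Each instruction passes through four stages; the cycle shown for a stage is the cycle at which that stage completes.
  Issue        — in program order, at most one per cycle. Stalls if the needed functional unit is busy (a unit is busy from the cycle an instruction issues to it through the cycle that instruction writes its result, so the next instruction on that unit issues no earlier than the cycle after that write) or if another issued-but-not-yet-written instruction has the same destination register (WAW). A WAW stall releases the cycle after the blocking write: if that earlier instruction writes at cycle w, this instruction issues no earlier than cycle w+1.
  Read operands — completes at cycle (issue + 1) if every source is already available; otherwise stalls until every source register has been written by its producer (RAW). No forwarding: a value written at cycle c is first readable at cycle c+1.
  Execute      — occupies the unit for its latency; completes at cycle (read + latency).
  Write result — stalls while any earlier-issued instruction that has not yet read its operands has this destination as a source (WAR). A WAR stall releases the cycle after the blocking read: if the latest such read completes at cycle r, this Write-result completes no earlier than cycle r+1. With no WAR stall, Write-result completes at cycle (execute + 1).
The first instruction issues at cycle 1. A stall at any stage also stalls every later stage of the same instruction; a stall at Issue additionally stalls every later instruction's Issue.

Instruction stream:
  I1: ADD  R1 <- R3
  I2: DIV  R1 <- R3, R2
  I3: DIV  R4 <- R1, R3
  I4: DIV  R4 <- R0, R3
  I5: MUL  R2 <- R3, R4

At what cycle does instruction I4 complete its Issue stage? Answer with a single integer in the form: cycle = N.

cycle = 28

[I1] 1/2/4/5
[I2] 6/7/15/16  (WAW R1: wait I1 write@5)
[I3] 17/18/26/27  (struct: DIV busy until I2 writes@16)
[I4] 28/29/37/38  (struct: DIV busy until I3 writes@27)
[I5] 29/39/43/44  (RAW R4: wait I4 write@38)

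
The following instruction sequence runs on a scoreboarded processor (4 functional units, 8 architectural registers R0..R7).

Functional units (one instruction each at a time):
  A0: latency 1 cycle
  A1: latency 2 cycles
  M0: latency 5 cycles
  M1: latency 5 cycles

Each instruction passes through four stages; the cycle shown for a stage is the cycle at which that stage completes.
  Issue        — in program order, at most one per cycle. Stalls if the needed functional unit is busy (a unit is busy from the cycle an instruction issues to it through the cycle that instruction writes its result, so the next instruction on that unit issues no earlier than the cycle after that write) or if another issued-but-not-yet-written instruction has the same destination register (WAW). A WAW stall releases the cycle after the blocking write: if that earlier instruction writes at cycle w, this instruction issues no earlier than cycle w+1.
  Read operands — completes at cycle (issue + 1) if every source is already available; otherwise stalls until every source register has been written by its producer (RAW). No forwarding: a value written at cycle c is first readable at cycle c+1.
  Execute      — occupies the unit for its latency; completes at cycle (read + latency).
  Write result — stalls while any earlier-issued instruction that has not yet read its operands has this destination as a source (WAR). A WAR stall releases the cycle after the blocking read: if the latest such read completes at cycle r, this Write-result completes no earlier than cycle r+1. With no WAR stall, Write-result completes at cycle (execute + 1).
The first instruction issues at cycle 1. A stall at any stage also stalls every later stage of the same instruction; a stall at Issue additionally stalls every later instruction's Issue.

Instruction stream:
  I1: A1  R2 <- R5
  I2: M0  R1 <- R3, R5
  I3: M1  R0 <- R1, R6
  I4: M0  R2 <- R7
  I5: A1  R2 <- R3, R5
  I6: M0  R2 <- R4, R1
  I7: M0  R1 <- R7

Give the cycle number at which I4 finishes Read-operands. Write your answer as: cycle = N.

cycle = 11

cycle 1: issue I1 (A1)
cycle 2: I1 read-ops · issue I2 (M0)
cycle 3: I2 read-ops · issue I3 (M1)
cycle 4: I1 finished on A1
cycle 5: I1→R2
cycle 8: I2 finished on M0
cycle 9: I2→R1
cycle 10: I3 read-ops · issue I4 (M0)
cycle 11: I4 read-ops
cycle 15: I3 finished on M1
cycle 16: I3→R0 · I4 finished on M0
cycle 17: I4→R2
cycle 18: issue I5 (A1)
cycle 19: I5 read-ops
cycle 21: I5 finished on A1
cycle 22: I5→R2
cycle 23: issue I6 (M0)
cycle 24: I6 read-ops
cycle 29: I6 finished on M0
cycle 30: I6→R2
cycle 31: issue I7 (M0)
cycle 32: I7 read-ops
cycle 37: I7 finished on M0
cycle 38: I7→R1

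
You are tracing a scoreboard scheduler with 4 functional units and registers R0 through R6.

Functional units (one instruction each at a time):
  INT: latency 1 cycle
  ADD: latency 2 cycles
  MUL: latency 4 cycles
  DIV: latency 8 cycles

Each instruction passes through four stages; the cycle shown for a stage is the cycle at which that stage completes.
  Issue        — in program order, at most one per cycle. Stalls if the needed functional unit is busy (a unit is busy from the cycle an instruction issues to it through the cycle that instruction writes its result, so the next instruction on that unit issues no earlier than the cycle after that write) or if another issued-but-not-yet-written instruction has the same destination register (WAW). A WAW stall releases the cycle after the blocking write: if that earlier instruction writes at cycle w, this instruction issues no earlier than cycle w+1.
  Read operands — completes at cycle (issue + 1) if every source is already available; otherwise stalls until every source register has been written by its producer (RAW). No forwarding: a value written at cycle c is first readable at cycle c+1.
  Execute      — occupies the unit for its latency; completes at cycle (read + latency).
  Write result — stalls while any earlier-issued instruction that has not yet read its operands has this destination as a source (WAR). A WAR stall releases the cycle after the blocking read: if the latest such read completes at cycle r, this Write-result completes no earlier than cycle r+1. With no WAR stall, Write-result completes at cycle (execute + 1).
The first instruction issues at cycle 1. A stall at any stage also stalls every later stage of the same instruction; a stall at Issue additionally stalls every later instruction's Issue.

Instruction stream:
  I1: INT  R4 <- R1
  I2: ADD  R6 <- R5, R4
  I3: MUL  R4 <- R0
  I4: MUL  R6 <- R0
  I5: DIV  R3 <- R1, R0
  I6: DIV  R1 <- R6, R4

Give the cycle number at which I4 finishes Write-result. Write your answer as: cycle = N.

cycle = 18

  I1 | 1 | 2 | 3 | 4
  I2 | 2 | 5 | 7 | 8   RAW R4: wait I1 write@4
  I3 | 5 | 6 | 10 | 11   WAW R4: wait I1 write@4
  I4 | 12 | 13 | 17 | 18   struct: MUL busy until I3 writes@11
  I5 | 13 | 14 | 22 | 23
  I6 | 24 | 25 | 33 | 34   struct: DIV busy until I5 writes@23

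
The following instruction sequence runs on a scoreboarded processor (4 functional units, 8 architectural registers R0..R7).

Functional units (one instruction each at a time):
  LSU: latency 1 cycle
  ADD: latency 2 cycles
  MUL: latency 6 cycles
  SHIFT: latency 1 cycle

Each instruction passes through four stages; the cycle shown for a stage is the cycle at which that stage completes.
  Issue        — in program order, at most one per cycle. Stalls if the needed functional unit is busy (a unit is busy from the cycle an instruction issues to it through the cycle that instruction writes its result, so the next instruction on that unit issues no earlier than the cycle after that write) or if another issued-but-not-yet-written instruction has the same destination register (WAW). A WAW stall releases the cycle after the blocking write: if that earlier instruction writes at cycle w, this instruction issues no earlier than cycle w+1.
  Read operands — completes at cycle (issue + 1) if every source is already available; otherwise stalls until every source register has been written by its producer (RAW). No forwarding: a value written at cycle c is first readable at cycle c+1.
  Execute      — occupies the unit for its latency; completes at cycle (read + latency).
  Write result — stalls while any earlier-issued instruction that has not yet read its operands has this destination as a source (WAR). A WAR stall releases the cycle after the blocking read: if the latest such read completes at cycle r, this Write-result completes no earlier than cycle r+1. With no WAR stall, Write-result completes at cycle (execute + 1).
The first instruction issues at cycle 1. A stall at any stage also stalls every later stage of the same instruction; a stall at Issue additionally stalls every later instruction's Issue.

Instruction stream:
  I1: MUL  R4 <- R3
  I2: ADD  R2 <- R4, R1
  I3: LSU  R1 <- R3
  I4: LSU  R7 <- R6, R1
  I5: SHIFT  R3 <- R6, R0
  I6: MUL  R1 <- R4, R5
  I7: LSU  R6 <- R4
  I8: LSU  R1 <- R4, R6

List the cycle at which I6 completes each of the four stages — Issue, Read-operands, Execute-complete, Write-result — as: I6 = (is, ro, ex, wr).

I1  is:1  ro:2  ex:8  wr:9
I2  is:2  ro:10  ex:12  wr:13  — RAW R4: wait I1 write@9
I3  is:3  ro:4  ex:5  wr:11  — WAR R1: wait I2 read@10
I4  is:12  ro:13  ex:14  wr:15  — struct: LSU busy until I3 writes@11
I5  is:13  ro:14  ex:15  wr:16
I6  is:14  ro:15  ex:21  wr:22
I7  is:16  ro:17  ex:18  wr:19  — struct: LSU busy until I4 writes@15
I8  is:23  ro:24  ex:25  wr:26  — WAW R1: wait I6 write@22

I6 = (14, 15, 21, 22)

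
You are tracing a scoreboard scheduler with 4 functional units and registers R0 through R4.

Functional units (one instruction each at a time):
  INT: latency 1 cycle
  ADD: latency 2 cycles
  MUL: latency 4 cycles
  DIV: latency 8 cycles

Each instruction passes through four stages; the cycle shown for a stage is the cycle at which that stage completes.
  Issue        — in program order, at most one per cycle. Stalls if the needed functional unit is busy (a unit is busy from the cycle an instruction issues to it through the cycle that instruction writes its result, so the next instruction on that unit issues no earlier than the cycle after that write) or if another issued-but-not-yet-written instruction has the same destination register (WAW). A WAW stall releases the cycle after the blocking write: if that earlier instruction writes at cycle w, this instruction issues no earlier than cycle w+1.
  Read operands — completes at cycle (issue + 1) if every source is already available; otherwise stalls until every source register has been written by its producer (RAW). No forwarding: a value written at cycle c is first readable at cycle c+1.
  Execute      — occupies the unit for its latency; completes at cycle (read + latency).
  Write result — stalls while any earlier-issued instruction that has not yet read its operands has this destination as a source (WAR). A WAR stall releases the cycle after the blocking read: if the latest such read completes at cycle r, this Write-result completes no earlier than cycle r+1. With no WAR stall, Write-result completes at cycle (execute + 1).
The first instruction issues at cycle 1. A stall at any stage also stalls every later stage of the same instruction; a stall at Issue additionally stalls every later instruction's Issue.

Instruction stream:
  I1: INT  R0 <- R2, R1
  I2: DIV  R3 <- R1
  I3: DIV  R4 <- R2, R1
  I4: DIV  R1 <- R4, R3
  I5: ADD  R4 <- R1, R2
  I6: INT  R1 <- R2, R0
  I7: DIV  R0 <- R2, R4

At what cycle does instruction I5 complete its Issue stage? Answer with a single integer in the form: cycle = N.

cycle = 25

cycle 1: I1 dispatched to INT
cycle 2: I1 operands ready, I2 dispatched to DIV
cycle 3: I1 complete, I2 operands ready
cycle 4: R0←I1
cycle 11: I2 complete
cycle 12: R3←I2
cycle 13: I3 dispatched to DIV
cycle 14: I3 operands ready
cycle 22: I3 complete
cycle 23: R4←I3
cycle 24: I4 dispatched to DIV
cycle 25: I4 operands ready, I5 dispatched to ADD
cycle 33: I4 complete
cycle 34: R1←I4
cycle 35: I5 operands ready, I6 dispatched to INT
cycle 36: I6 operands ready, I7 dispatched to DIV
cycle 37: I5 complete, I6 complete
cycle 38: R4←I5, R1←I6
cycle 39: I7 operands ready
cycle 47: I7 complete
cycle 48: R0←I7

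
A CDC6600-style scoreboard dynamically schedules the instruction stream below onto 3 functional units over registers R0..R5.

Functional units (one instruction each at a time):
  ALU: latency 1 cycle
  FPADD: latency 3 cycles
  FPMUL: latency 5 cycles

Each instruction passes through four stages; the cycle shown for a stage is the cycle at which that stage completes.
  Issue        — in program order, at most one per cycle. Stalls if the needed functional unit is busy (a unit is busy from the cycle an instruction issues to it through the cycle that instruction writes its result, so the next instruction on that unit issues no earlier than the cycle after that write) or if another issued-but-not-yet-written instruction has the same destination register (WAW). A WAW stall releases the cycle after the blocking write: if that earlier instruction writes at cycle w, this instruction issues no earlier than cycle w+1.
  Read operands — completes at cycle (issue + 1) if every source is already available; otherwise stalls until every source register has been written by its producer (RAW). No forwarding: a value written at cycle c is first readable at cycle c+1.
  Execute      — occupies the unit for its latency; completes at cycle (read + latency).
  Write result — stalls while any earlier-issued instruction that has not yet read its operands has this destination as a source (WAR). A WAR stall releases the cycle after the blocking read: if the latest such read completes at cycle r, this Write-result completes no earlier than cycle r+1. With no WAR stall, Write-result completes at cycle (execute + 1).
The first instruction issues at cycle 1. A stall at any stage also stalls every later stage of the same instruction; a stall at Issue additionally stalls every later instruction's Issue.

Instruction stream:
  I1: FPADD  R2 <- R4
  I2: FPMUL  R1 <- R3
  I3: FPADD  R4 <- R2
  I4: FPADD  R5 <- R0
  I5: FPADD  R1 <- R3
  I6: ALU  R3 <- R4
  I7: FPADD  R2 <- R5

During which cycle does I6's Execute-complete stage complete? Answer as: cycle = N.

cycle = 22

I1  is:1  ro:2  ex:5  wr:6
I2  is:2  ro:3  ex:8  wr:9
I3  is:7  ro:8  ex:11  wr:12  — struct: FPADD busy until I1 writes@6
I4  is:13  ro:14  ex:17  wr:18  — struct: FPADD busy until I3 writes@12
I5  is:19  ro:20  ex:23  wr:24  — struct: FPADD busy until I4 writes@18
I6  is:20  ro:21  ex:22  wr:23
I7  is:25  ro:26  ex:29  wr:30  — struct: FPADD busy until I5 writes@24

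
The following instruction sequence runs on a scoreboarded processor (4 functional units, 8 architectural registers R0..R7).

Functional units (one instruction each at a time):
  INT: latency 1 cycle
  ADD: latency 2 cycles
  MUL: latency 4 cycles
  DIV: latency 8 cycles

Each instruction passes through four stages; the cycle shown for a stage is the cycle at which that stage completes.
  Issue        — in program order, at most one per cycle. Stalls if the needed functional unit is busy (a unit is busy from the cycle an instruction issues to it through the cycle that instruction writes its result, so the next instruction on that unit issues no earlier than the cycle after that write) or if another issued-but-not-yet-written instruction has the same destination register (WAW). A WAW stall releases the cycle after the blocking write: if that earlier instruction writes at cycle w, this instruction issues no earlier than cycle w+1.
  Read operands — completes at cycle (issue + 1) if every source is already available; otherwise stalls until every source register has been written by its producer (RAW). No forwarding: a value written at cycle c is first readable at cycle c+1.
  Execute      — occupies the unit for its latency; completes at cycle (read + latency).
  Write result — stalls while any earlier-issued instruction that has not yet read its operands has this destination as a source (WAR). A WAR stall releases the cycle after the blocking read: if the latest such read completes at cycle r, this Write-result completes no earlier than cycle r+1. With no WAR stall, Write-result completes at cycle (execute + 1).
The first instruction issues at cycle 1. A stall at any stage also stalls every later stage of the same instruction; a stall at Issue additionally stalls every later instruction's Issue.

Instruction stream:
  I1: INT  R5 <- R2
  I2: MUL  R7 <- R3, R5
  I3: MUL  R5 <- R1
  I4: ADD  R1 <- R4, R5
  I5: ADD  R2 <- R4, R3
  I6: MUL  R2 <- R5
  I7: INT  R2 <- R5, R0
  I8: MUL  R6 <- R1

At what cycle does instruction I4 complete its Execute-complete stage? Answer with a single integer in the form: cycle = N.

[1] I1→INT
[2] I1 RO, I2→MUL
[3] I1 EX
[4] I1 WR R5
[5] I2 RO
[9] I2 EX
[10] I2 WR R7
[11] I3→MUL
[12] I3 RO, I4→ADD
[16] I3 EX
[17] I3 WR R5
[18] I4 RO
[20] I4 EX
[21] I4 WR R1
[22] I5→ADD
[23] I5 RO
[25] I5 EX
[26] I5 WR R2
[27] I6→MUL
[28] I6 RO
[32] I6 EX
[33] I6 WR R2
[34] I7→INT
[35] I7 RO, I8→MUL
[36] I7 EX, I8 RO
[37] I7 WR R2
[40] I8 EX
[41] I8 WR R6

cycle = 20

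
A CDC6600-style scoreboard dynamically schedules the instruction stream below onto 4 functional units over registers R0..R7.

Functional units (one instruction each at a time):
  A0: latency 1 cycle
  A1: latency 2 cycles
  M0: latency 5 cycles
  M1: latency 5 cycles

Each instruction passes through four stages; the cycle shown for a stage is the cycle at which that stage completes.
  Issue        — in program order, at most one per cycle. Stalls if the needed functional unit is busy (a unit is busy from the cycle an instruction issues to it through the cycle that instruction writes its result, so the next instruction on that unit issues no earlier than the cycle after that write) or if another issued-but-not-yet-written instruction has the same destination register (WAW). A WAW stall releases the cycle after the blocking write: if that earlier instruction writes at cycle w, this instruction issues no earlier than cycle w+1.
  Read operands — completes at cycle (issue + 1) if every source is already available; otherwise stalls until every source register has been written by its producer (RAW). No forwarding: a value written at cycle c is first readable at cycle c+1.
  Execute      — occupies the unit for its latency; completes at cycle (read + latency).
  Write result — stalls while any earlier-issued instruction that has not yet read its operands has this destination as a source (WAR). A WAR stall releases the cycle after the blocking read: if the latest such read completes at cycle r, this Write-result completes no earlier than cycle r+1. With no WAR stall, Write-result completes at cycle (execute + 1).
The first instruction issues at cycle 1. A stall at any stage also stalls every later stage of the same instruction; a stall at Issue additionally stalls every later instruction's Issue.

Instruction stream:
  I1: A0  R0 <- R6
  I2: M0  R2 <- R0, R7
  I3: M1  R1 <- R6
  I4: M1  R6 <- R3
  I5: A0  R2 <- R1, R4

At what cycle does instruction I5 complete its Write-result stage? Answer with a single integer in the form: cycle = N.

cycle = 15

[1] I1 dispatched to A0
[2] I1 operands ready · I2 dispatched to M0
[3] I1 complete · I3 dispatched to M1
[4] R0←I1 · I3 operands ready
[5] I2 operands ready
[9] I3 complete
[10] I2 complete · R1←I3
[11] R2←I2 · I4 dispatched to M1
[12] I4 operands ready · I5 dispatched to A0
[13] I5 operands ready
[14] I5 complete
[15] R2←I5
[17] I4 complete
[18] R6←I4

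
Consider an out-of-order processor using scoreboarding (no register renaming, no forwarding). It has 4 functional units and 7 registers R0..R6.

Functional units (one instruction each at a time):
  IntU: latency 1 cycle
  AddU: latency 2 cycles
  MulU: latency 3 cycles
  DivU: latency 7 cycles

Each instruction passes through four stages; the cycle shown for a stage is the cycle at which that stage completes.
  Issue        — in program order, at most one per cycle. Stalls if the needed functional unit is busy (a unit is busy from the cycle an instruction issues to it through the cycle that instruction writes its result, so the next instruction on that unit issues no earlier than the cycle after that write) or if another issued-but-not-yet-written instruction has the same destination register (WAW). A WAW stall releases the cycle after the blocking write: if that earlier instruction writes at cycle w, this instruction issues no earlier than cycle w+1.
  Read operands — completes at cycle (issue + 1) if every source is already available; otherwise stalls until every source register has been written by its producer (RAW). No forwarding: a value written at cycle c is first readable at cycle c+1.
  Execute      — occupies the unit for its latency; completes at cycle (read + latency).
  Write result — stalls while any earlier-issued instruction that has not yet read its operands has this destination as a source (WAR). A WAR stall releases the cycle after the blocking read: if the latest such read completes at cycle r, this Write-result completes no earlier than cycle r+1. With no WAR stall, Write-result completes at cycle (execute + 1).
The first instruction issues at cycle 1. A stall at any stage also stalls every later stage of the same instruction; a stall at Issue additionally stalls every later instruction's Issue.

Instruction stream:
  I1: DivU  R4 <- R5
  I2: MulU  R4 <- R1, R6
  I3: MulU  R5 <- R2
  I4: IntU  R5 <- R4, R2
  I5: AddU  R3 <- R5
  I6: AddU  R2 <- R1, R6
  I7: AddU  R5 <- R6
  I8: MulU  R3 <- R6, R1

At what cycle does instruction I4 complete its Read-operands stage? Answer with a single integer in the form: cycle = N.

cycle = 24

I1 -> (1, 2, 9, 10)
I2 -> (11, 12, 15, 16)  // WAW R4: wait I1 write@10
I3 -> (17, 18, 21, 22)  // struct: MulU busy until I2 writes@16
I4 -> (23, 24, 25, 26)  // WAW R5: wait I3 write@22
I5 -> (24, 27, 29, 30)  // RAW R5: wait I4 write@26
I6 -> (31, 32, 34, 35)  // struct: AddU busy until I5 writes@30
I7 -> (36, 37, 39, 40)  // struct: AddU busy until I6 writes@35
I8 -> (37, 38, 41, 42)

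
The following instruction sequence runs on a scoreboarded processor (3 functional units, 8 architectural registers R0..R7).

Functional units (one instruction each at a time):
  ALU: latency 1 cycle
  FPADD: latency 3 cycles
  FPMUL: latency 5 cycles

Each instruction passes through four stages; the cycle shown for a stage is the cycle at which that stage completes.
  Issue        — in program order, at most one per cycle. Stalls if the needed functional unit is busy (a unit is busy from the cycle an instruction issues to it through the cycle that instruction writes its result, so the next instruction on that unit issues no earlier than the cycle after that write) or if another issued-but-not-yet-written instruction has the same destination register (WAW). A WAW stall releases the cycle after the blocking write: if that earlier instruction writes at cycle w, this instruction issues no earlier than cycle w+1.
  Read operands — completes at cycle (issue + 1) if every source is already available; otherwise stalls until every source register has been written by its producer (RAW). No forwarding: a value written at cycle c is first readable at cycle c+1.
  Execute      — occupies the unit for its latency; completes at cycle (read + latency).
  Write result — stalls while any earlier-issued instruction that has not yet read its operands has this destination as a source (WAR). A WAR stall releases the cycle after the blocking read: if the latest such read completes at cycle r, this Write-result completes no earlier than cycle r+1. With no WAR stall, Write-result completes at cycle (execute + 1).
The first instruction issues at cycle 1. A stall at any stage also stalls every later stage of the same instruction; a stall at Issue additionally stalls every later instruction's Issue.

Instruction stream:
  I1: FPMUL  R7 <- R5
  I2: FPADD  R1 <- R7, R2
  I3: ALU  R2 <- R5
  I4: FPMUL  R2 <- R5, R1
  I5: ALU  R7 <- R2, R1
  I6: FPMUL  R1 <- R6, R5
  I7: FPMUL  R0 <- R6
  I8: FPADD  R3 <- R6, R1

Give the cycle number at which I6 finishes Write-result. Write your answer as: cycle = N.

cycle = 28

t=1  I1 dispatched to FPMUL
t=2  I1 operands ready · I2 dispatched to FPADD
t=3  I3 dispatched to ALU
t=4  I3 operands ready
t=5  I3 complete
t=7  I1 complete
t=8  R7←I1
t=9  I2 operands ready
t=10  R2←I3
t=11  I4 dispatched to FPMUL
t=12  I2 complete · I5 dispatched to ALU
t=13  R1←I2
t=14  I4 operands ready
t=19  I4 complete
t=20  R2←I4
t=21  I5 operands ready · I6 dispatched to FPMUL
t=22  I5 complete · I6 operands ready
t=23  R7←I5
t=27  I6 complete
t=28  R1←I6
t=29  I7 dispatched to FPMUL
t=30  I7 operands ready · I8 dispatched to FPADD
t=31  I8 operands ready
t=34  I8 complete
t=35  I7 complete · R3←I8
t=36  R0←I7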